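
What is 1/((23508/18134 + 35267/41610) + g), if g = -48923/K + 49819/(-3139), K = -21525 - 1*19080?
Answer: -14638507115290/183306552666893 ≈ -0.079858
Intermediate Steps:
K = -40605 (K = -21525 - 19080 = -40605)
g = -1869331198/127459095 (g = -48923/(-40605) + 49819/(-3139) = -48923*(-1/40605) + 49819*(-1/3139) = 48923/40605 - 49819/3139 = -1869331198/127459095 ≈ -14.666)
1/((23508/18134 + 35267/41610) + g) = 1/((23508/18134 + 35267/41610) - 1869331198/127459095) = 1/((23508*(1/18134) + 35267*(1/41610)) - 1869331198/127459095) = 1/((11754/9067 + 35267/41610) - 1869331198/127459095) = 1/(808849829/377277870 - 1869331198/127459095) = 1/(-183306552666893/14638507115290) = -14638507115290/183306552666893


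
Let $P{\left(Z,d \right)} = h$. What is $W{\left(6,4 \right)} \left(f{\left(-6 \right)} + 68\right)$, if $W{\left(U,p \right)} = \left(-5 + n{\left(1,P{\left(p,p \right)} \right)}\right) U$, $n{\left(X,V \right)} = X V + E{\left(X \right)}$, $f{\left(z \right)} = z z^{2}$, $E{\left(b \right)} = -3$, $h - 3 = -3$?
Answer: $7104$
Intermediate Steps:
$h = 0$ ($h = 3 - 3 = 0$)
$P{\left(Z,d \right)} = 0$
$f{\left(z \right)} = z^{3}$
$n{\left(X,V \right)} = -3 + V X$ ($n{\left(X,V \right)} = X V - 3 = V X - 3 = -3 + V X$)
$W{\left(U,p \right)} = - 8 U$ ($W{\left(U,p \right)} = \left(-5 + \left(-3 + 0 \cdot 1\right)\right) U = \left(-5 + \left(-3 + 0\right)\right) U = \left(-5 - 3\right) U = - 8 U$)
$W{\left(6,4 \right)} \left(f{\left(-6 \right)} + 68\right) = \left(-8\right) 6 \left(\left(-6\right)^{3} + 68\right) = - 48 \left(-216 + 68\right) = \left(-48\right) \left(-148\right) = 7104$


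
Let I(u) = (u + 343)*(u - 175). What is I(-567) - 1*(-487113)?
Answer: 653321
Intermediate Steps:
I(u) = (-175 + u)*(343 + u) (I(u) = (343 + u)*(-175 + u) = (-175 + u)*(343 + u))
I(-567) - 1*(-487113) = (-60025 + (-567)² + 168*(-567)) - 1*(-487113) = (-60025 + 321489 - 95256) + 487113 = 166208 + 487113 = 653321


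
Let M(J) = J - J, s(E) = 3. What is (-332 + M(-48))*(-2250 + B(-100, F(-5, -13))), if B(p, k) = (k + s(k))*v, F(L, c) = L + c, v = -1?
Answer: 742020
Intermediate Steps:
M(J) = 0
B(p, k) = -3 - k (B(p, k) = (k + 3)*(-1) = (3 + k)*(-1) = -3 - k)
(-332 + M(-48))*(-2250 + B(-100, F(-5, -13))) = (-332 + 0)*(-2250 + (-3 - (-5 - 13))) = -332*(-2250 + (-3 - 1*(-18))) = -332*(-2250 + (-3 + 18)) = -332*(-2250 + 15) = -332*(-2235) = 742020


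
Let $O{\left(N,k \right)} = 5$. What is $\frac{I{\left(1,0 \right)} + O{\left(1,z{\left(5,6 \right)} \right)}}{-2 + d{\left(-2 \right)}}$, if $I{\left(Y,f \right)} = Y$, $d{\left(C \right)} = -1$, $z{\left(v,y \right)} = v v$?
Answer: $-2$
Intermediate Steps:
$z{\left(v,y \right)} = v^{2}$
$\frac{I{\left(1,0 \right)} + O{\left(1,z{\left(5,6 \right)} \right)}}{-2 + d{\left(-2 \right)}} = \frac{1 + 5}{-2 - 1} = \frac{6}{-3} = 6 \left(- \frac{1}{3}\right) = -2$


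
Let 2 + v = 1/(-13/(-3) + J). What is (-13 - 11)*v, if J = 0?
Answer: 552/13 ≈ 42.462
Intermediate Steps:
v = -23/13 (v = -2 + 1/(-13/(-3) + 0) = -2 + 1/(-13*(-⅓) + 0) = -2 + 1/(13/3 + 0) = -2 + 1/(13/3) = -2 + 3/13 = -23/13 ≈ -1.7692)
(-13 - 11)*v = (-13 - 11)*(-23/13) = -24*(-23/13) = 552/13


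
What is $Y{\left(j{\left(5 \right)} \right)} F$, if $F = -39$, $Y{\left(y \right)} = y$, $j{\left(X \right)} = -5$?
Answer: $195$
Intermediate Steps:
$Y{\left(j{\left(5 \right)} \right)} F = \left(-5\right) \left(-39\right) = 195$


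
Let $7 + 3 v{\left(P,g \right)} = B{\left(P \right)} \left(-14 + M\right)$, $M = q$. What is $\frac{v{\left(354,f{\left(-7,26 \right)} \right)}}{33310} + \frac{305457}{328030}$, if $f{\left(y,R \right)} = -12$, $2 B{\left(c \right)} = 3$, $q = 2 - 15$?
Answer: $\frac{6101747317}{6556007580} \approx 0.93071$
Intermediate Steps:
$q = -13$ ($q = 2 - 15 = -13$)
$B{\left(c \right)} = \frac{3}{2}$ ($B{\left(c \right)} = \frac{1}{2} \cdot 3 = \frac{3}{2}$)
$M = -13$
$v{\left(P,g \right)} = - \frac{95}{6}$ ($v{\left(P,g \right)} = - \frac{7}{3} + \frac{\frac{3}{2} \left(-14 - 13\right)}{3} = - \frac{7}{3} + \frac{\frac{3}{2} \left(-27\right)}{3} = - \frac{7}{3} + \frac{1}{3} \left(- \frac{81}{2}\right) = - \frac{7}{3} - \frac{27}{2} = - \frac{95}{6}$)
$\frac{v{\left(354,f{\left(-7,26 \right)} \right)}}{33310} + \frac{305457}{328030} = - \frac{95}{6 \cdot 33310} + \frac{305457}{328030} = \left(- \frac{95}{6}\right) \frac{1}{33310} + 305457 \cdot \frac{1}{328030} = - \frac{19}{39972} + \frac{305457}{328030} = \frac{6101747317}{6556007580}$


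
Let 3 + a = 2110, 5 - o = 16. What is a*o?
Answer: -23177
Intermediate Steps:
o = -11 (o = 5 - 1*16 = 5 - 16 = -11)
a = 2107 (a = -3 + 2110 = 2107)
a*o = 2107*(-11) = -23177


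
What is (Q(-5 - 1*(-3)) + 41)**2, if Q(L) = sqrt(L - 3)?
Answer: (41 + I*sqrt(5))**2 ≈ 1676.0 + 183.36*I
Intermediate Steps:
Q(L) = sqrt(-3 + L)
(Q(-5 - 1*(-3)) + 41)**2 = (sqrt(-3 + (-5 - 1*(-3))) + 41)**2 = (sqrt(-3 + (-5 + 3)) + 41)**2 = (sqrt(-3 - 2) + 41)**2 = (sqrt(-5) + 41)**2 = (I*sqrt(5) + 41)**2 = (41 + I*sqrt(5))**2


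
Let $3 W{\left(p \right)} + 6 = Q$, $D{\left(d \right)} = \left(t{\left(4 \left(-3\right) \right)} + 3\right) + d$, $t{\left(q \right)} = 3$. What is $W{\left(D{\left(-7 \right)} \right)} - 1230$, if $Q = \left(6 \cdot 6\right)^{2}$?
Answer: $-800$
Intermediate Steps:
$D{\left(d \right)} = 6 + d$ ($D{\left(d \right)} = \left(3 + 3\right) + d = 6 + d$)
$Q = 1296$ ($Q = 36^{2} = 1296$)
$W{\left(p \right)} = 430$ ($W{\left(p \right)} = -2 + \frac{1}{3} \cdot 1296 = -2 + 432 = 430$)
$W{\left(D{\left(-7 \right)} \right)} - 1230 = 430 - 1230 = -800$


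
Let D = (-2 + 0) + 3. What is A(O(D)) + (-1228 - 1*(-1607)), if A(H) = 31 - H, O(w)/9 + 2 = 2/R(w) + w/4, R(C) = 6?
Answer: 1691/4 ≈ 422.75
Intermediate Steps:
D = 1 (D = -2 + 3 = 1)
O(w) = -15 + 9*w/4 (O(w) = -18 + 9*(2/6 + w/4) = -18 + 9*(2*(1/6) + w*(1/4)) = -18 + 9*(1/3 + w/4) = -18 + (3 + 9*w/4) = -15 + 9*w/4)
A(O(D)) + (-1228 - 1*(-1607)) = (31 - (-15 + (9/4)*1)) + (-1228 - 1*(-1607)) = (31 - (-15 + 9/4)) + (-1228 + 1607) = (31 - 1*(-51/4)) + 379 = (31 + 51/4) + 379 = 175/4 + 379 = 1691/4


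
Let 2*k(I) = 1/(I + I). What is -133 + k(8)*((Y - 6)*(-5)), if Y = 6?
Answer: -133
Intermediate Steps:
k(I) = 1/(4*I) (k(I) = 1/(2*(I + I)) = 1/(2*((2*I))) = (1/(2*I))/2 = 1/(4*I))
-133 + k(8)*((Y - 6)*(-5)) = -133 + ((¼)/8)*((6 - 6)*(-5)) = -133 + ((¼)*(⅛))*(0*(-5)) = -133 + (1/32)*0 = -133 + 0 = -133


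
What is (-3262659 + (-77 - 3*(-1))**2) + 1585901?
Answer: -1671282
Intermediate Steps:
(-3262659 + (-77 - 3*(-1))**2) + 1585901 = (-3262659 + (-77 + 3)**2) + 1585901 = (-3262659 + (-74)**2) + 1585901 = (-3262659 + 5476) + 1585901 = -3257183 + 1585901 = -1671282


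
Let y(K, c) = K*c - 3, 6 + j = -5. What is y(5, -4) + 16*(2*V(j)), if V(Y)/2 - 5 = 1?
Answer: 361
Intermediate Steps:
j = -11 (j = -6 - 5 = -11)
V(Y) = 12 (V(Y) = 10 + 2*1 = 10 + 2 = 12)
y(K, c) = -3 + K*c
y(5, -4) + 16*(2*V(j)) = (-3 + 5*(-4)) + 16*(2*12) = (-3 - 20) + 16*24 = -23 + 384 = 361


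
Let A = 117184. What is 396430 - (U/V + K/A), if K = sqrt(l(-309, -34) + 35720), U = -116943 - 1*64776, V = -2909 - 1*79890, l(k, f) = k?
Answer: 32823825851/82799 - sqrt(35411)/117184 ≈ 3.9643e+5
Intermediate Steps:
V = -82799 (V = -2909 - 79890 = -82799)
U = -181719 (U = -116943 - 64776 = -181719)
K = sqrt(35411) (K = sqrt(-309 + 35720) = sqrt(35411) ≈ 188.18)
396430 - (U/V + K/A) = 396430 - (-181719/(-82799) + sqrt(35411)/117184) = 396430 - (-181719*(-1/82799) + sqrt(35411)*(1/117184)) = 396430 - (181719/82799 + sqrt(35411)/117184) = 396430 + (-181719/82799 - sqrt(35411)/117184) = 32823825851/82799 - sqrt(35411)/117184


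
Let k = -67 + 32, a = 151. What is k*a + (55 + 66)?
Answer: -5164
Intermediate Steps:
k = -35
k*a + (55 + 66) = -35*151 + (55 + 66) = -5285 + 121 = -5164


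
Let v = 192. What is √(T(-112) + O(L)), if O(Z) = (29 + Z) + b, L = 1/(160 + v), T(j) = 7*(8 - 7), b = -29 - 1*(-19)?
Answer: 9*√2486/88 ≈ 5.0993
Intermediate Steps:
b = -10 (b = -29 + 19 = -10)
T(j) = 7 (T(j) = 7*1 = 7)
L = 1/352 (L = 1/(160 + 192) = 1/352 ≈ 0.0028409)
O(Z) = 19 + Z (O(Z) = (29 + Z) - 10 = 19 + Z)
√(T(-112) + O(L)) = √(7 + (19 + 1/352)) = √(7 + 6689/352) = √(9153/352) = 9*√2486/88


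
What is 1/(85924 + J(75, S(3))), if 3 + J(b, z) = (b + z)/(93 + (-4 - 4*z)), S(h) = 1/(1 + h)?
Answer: 352/30244493 ≈ 1.1638e-5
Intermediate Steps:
J(b, z) = -3 + (b + z)/(89 - 4*z) (J(b, z) = -3 + (b + z)/(93 + (-4 - 4*z)) = -3 + (b + z)/(89 - 4*z))
1/(85924 + J(75, S(3))) = 1/(85924 + (267 - 1*75 - 13/(1 + 3))/(-89 + 4/(1 + 3))) = 1/(85924 + (267 - 75 - 13/4)/(-89 + 4/4)) = 1/(85924 + (267 - 75 - 13*1/4)/(-89 + 4*(1/4))) = 1/(85924 + (267 - 75 - 13/4)/(-89 + 1)) = 1/(85924 + (755/4)/(-88)) = 1/(85924 - 1/88*755/4) = 1/(85924 - 755/352) = 1/(30244493/352) = 352/30244493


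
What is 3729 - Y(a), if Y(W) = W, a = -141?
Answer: 3870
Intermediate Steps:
3729 - Y(a) = 3729 - 1*(-141) = 3729 + 141 = 3870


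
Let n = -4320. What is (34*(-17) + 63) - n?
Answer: 3805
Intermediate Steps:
(34*(-17) + 63) - n = (34*(-17) + 63) - 1*(-4320) = (-578 + 63) + 4320 = -515 + 4320 = 3805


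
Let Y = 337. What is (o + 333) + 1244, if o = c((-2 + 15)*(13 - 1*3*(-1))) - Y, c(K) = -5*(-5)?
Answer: 1265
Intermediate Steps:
c(K) = 25
o = -312 (o = 25 - 1*337 = 25 - 337 = -312)
(o + 333) + 1244 = (-312 + 333) + 1244 = 21 + 1244 = 1265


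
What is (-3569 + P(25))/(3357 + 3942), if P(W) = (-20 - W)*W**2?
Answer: -31694/7299 ≈ -4.3422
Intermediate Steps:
P(W) = W**2*(-20 - W)
(-3569 + P(25))/(3357 + 3942) = (-3569 + 25**2*(-20 - 1*25))/(3357 + 3942) = (-3569 + 625*(-20 - 25))/7299 = (-3569 + 625*(-45))*(1/7299) = (-3569 - 28125)*(1/7299) = -31694*1/7299 = -31694/7299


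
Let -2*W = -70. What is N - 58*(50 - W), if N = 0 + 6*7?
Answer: -828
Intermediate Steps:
W = 35 (W = -½*(-70) = 35)
N = 42 (N = 0 + 42 = 42)
N - 58*(50 - W) = 42 - 58*(50 - 1*35) = 42 - 58*(50 - 35) = 42 - 58*15 = 42 - 870 = -828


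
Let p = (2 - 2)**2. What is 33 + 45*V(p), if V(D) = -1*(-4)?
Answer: 213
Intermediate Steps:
p = 0 (p = 0**2 = 0)
V(D) = 4
33 + 45*V(p) = 33 + 45*4 = 33 + 180 = 213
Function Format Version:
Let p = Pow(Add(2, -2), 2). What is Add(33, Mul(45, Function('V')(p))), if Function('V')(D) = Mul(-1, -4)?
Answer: 213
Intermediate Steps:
p = 0 (p = Pow(0, 2) = 0)
Function('V')(D) = 4
Add(33, Mul(45, Function('V')(p))) = Add(33, Mul(45, 4)) = Add(33, 180) = 213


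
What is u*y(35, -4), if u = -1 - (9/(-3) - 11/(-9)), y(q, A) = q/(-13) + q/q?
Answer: -154/117 ≈ -1.3162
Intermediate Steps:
y(q, A) = 1 - q/13 (y(q, A) = q*(-1/13) + 1 = -q/13 + 1 = 1 - q/13)
u = 7/9 (u = -1 - (9*(-⅓) - 11*(-⅑)) = -1 - (-3 + 11/9) = -1 - 1*(-16/9) = -1 + 16/9 = 7/9 ≈ 0.77778)
u*y(35, -4) = 7*(1 - 1/13*35)/9 = 7*(1 - 35/13)/9 = (7/9)*(-22/13) = -154/117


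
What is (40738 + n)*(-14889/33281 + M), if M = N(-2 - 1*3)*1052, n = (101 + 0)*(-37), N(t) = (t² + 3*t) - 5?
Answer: 6476772370171/33281 ≈ 1.9461e+8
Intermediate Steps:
N(t) = -5 + t² + 3*t
n = -3737 (n = 101*(-37) = -3737)
M = 5260 (M = (-5 + (-2 - 1*3)² + 3*(-2 - 1*3))*1052 = (-5 + (-2 - 3)² + 3*(-2 - 3))*1052 = (-5 + (-5)² + 3*(-5))*1052 = (-5 + 25 - 15)*1052 = 5*1052 = 5260)
(40738 + n)*(-14889/33281 + M) = (40738 - 3737)*(-14889/33281 + 5260) = 37001*(-14889*1/33281 + 5260) = 37001*(-14889/33281 + 5260) = 37001*(175043171/33281) = 6476772370171/33281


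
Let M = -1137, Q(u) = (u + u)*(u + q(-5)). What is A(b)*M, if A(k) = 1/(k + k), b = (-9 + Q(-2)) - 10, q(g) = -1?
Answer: 1137/14 ≈ 81.214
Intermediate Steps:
Q(u) = 2*u*(-1 + u) (Q(u) = (u + u)*(u - 1) = (2*u)*(-1 + u) = 2*u*(-1 + u))
b = -7 (b = (-9 + 2*(-2)*(-1 - 2)) - 10 = (-9 + 2*(-2)*(-3)) - 10 = (-9 + 12) - 10 = 3 - 10 = -7)
A(k) = 1/(2*k)
A(b)*M = ((½)/(-7))*(-1137) = ((½)*(-⅐))*(-1137) = -1/14*(-1137) = 1137/14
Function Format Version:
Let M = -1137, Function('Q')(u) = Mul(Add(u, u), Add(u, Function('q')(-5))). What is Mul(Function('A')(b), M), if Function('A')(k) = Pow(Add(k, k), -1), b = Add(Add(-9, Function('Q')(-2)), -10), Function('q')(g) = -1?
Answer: Rational(1137, 14) ≈ 81.214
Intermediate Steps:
Function('Q')(u) = Mul(2, u, Add(-1, u)) (Function('Q')(u) = Mul(Add(u, u), Add(u, -1)) = Mul(Mul(2, u), Add(-1, u)) = Mul(2, u, Add(-1, u)))
b = -7 (b = Add(Add(-9, Mul(2, -2, Add(-1, -2))), -10) = Add(Add(-9, Mul(2, -2, -3)), -10) = Add(Add(-9, 12), -10) = Add(3, -10) = -7)
Function('A')(k) = Mul(Rational(1, 2), Pow(k, -1)) (Function('A')(k) = Pow(Mul(2, k), -1) = Mul(Rational(1, 2), Pow(k, -1)))
Mul(Function('A')(b), M) = Mul(Mul(Rational(1, 2), Pow(-7, -1)), -1137) = Mul(Mul(Rational(1, 2), Rational(-1, 7)), -1137) = Mul(Rational(-1, 14), -1137) = Rational(1137, 14)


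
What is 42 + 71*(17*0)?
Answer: 42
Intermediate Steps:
42 + 71*(17*0) = 42 + 71*0 = 42 + 0 = 42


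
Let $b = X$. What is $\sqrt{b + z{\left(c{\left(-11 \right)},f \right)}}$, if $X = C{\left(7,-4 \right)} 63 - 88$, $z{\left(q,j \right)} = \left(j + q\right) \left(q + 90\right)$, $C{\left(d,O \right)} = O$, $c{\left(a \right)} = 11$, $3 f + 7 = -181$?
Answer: $\frac{5 i \sqrt{2001}}{3} \approx 74.554 i$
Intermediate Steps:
$f = - \frac{188}{3}$ ($f = - \frac{7}{3} + \frac{1}{3} \left(-181\right) = - \frac{7}{3} - \frac{181}{3} = - \frac{188}{3} \approx -62.667$)
$z{\left(q,j \right)} = \left(90 + q\right) \left(j + q\right)$ ($z{\left(q,j \right)} = \left(j + q\right) \left(90 + q\right) = \left(90 + q\right) \left(j + q\right)$)
$X = -340$ ($X = \left(-4\right) 63 - 88 = -252 - 88 = -340$)
$b = -340$
$\sqrt{b + z{\left(c{\left(-11 \right)},f \right)}} = \sqrt{-340 + \left(11^{2} + 90 \left(- \frac{188}{3}\right) + 90 \cdot 11 - \frac{2068}{3}\right)} = \sqrt{-340 + \left(121 - 5640 + 990 - \frac{2068}{3}\right)} = \sqrt{-340 - \frac{15655}{3}} = \sqrt{- \frac{16675}{3}} = \frac{5 i \sqrt{2001}}{3}$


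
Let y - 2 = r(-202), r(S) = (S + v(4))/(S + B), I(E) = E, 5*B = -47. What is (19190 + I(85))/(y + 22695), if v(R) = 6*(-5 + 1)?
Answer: 20373675/23991859 ≈ 0.84919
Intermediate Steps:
v(R) = -24 (v(R) = 6*(-4) = -24)
B = -47/5 (B = (⅕)*(-47) = -47/5 ≈ -9.4000)
r(S) = (-24 + S)/(-47/5 + S) (r(S) = (S - 24)/(S - 47/5) = (-24 + S)/(-47/5 + S))
y = 3244/1057 (y = 2 + 5*(-24 - 202)/(-47 + 5*(-202)) = 2 + 5*(-226)/(-47 - 1010) = 2 + 5*(-226)/(-1057) = 2 + 5*(-1/1057)*(-226) = 2 + 1130/1057 = 3244/1057 ≈ 3.0691)
(19190 + I(85))/(y + 22695) = (19190 + 85)/(3244/1057 + 22695) = 19275/(23991859/1057) = 19275*(1057/23991859) = 20373675/23991859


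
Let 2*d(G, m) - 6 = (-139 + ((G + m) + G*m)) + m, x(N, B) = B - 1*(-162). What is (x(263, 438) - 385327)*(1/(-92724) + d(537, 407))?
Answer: -3920099310857471/92724 ≈ -4.2277e+10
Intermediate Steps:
x(N, B) = 162 + B (x(N, B) = B + 162 = 162 + B)
d(G, m) = -133/2 + m + G/2 + G*m/2 (d(G, m) = 3 + ((-139 + ((G + m) + G*m)) + m)/2 = 3 + ((-139 + (G + m + G*m)) + m)/2 = 3 + ((-139 + G + m + G*m) + m)/2 = 3 + (-139 + G + 2*m + G*m)/2 = 3 + (-139/2 + m + G/2 + G*m/2) = -133/2 + m + G/2 + G*m/2)
(x(263, 438) - 385327)*(1/(-92724) + d(537, 407)) = ((162 + 438) - 385327)*(1/(-92724) + (-133/2 + 407 + (½)*537 + (½)*537*407)) = (600 - 385327)*(-1/92724 + (-133/2 + 407 + 537/2 + 218559/2)) = -384727*(-1/92724 + 219777/2) = -384727*10189301273/92724 = -3920099310857471/92724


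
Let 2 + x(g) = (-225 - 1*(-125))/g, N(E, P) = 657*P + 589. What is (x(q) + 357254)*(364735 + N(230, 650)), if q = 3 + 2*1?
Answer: 283061348768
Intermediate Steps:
q = 5 (q = 3 + 2 = 5)
N(E, P) = 589 + 657*P
x(g) = -2 - 100/g (x(g) = -2 + (-225 - 1*(-125))/g = -2 + (-225 + 125)/g = -2 - 100/g)
(x(q) + 357254)*(364735 + N(230, 650)) = ((-2 - 100/5) + 357254)*(364735 + (589 + 657*650)) = ((-2 - 100*1/5) + 357254)*(364735 + (589 + 427050)) = ((-2 - 20) + 357254)*(364735 + 427639) = (-22 + 357254)*792374 = 357232*792374 = 283061348768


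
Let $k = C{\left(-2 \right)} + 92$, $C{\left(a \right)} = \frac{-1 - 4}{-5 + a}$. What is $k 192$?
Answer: $\frac{124608}{7} \approx 17801.0$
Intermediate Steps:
$C{\left(a \right)} = - \frac{5}{-5 + a}$
$k = \frac{649}{7}$ ($k = - \frac{5}{-5 - 2} + 92 = - \frac{5}{-7} + 92 = \left(-5\right) \left(- \frac{1}{7}\right) + 92 = \frac{5}{7} + 92 = \frac{649}{7} \approx 92.714$)
$k 192 = \frac{649}{7} \cdot 192 = \frac{124608}{7}$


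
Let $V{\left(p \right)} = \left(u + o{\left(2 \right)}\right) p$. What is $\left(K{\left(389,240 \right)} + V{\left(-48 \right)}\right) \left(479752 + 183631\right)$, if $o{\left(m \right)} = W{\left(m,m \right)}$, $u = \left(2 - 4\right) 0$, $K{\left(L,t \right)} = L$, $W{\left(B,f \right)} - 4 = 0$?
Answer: $130686451$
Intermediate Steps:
$W{\left(B,f \right)} = 4$ ($W{\left(B,f \right)} = 4 + 0 = 4$)
$u = 0$ ($u = \left(-2\right) 0 = 0$)
$o{\left(m \right)} = 4$
$V{\left(p \right)} = 4 p$ ($V{\left(p \right)} = \left(0 + 4\right) p = 4 p$)
$\left(K{\left(389,240 \right)} + V{\left(-48 \right)}\right) \left(479752 + 183631\right) = \left(389 + 4 \left(-48\right)\right) \left(479752 + 183631\right) = \left(389 - 192\right) 663383 = 197 \cdot 663383 = 130686451$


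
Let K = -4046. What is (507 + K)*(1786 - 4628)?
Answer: 10057838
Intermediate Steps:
(507 + K)*(1786 - 4628) = (507 - 4046)*(1786 - 4628) = -3539*(-2842) = 10057838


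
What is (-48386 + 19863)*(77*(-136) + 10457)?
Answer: 427845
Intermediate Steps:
(-48386 + 19863)*(77*(-136) + 10457) = -28523*(-10472 + 10457) = -28523*(-15) = 427845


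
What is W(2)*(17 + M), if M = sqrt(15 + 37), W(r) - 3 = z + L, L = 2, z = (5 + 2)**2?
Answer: 918 + 108*sqrt(13) ≈ 1307.4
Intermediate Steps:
z = 49 (z = 7**2 = 49)
W(r) = 54 (W(r) = 3 + (49 + 2) = 3 + 51 = 54)
M = 2*sqrt(13) (M = sqrt(52) = 2*sqrt(13) ≈ 7.2111)
W(2)*(17 + M) = 54*(17 + 2*sqrt(13)) = 918 + 108*sqrt(13)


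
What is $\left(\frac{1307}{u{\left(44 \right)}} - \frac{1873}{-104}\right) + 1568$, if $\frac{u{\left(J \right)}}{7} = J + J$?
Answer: $\frac{3179439}{2002} \approx 1588.1$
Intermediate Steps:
$u{\left(J \right)} = 14 J$ ($u{\left(J \right)} = 7 \left(J + J\right) = 7 \cdot 2 J = 14 J$)
$\left(\frac{1307}{u{\left(44 \right)}} - \frac{1873}{-104}\right) + 1568 = \left(\frac{1307}{14 \cdot 44} - \frac{1873}{-104}\right) + 1568 = \left(\frac{1307}{616} - - \frac{1873}{104}\right) + 1568 = \left(1307 \cdot \frac{1}{616} + \frac{1873}{104}\right) + 1568 = \left(\frac{1307}{616} + \frac{1873}{104}\right) + 1568 = \frac{40303}{2002} + 1568 = \frac{3179439}{2002}$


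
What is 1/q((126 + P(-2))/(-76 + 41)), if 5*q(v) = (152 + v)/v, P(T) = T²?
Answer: -65/519 ≈ -0.12524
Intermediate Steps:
q(v) = (152 + v)/(5*v) (q(v) = ((152 + v)/v)/5 = (152 + v)/(5*v))
1/q((126 + P(-2))/(-76 + 41)) = 1/((152 + (126 + (-2)²)/(-76 + 41))/(5*(((126 + (-2)²)/(-76 + 41))))) = 1/((152 + (126 + 4)/(-35))/(5*(((126 + 4)/(-35))))) = 1/((152 + 130*(-1/35))/(5*((130*(-1/35))))) = 1/((152 - 26/7)/(5*(-26/7))) = 1/((⅕)*(-7/26)*(1038/7)) = 1/(-519/65) = -65/519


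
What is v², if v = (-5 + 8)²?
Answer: 81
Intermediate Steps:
v = 9 (v = 3² = 9)
v² = 9² = 81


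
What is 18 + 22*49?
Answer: 1096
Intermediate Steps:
18 + 22*49 = 18 + 1078 = 1096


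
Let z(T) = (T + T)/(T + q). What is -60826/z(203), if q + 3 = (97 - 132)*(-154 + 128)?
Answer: -33758430/203 ≈ -1.6630e+5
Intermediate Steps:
q = 907 (q = -3 + (97 - 132)*(-154 + 128) = -3 - 35*(-26) = -3 + 910 = 907)
z(T) = 2*T/(907 + T) (z(T) = (T + T)/(T + 907) = (2*T)/(907 + T) = 2*T/(907 + T))
-60826/z(203) = -60826/(2*203/(907 + 203)) = -60826/(2*203/1110) = -60826/(2*203*(1/1110)) = -60826/203/555 = -60826*555/203 = -33758430/203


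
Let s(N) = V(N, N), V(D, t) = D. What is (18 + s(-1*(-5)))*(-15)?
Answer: -345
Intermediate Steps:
s(N) = N
(18 + s(-1*(-5)))*(-15) = (18 - 1*(-5))*(-15) = (18 + 5)*(-15) = 23*(-15) = -345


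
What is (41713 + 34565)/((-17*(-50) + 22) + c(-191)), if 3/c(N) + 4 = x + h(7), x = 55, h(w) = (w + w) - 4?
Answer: 4652958/53195 ≈ 87.470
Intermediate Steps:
h(w) = -4 + 2*w (h(w) = 2*w - 4 = -4 + 2*w)
c(N) = 3/61 (c(N) = 3/(-4 + (55 + (-4 + 2*7))) = 3/(-4 + (55 + (-4 + 14))) = 3/(-4 + (55 + 10)) = 3/(-4 + 65) = 3/61)
(41713 + 34565)/((-17*(-50) + 22) + c(-191)) = (41713 + 34565)/((-17*(-50) + 22) + 3/61) = 76278/((850 + 22) + 3/61) = 76278/(872 + 3/61) = 76278/(53195/61) = 76278*(61/53195) = 4652958/53195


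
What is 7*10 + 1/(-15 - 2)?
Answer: 1189/17 ≈ 69.941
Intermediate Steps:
7*10 + 1/(-15 - 2) = 70 + 1/(-17) = 70 - 1/17 = 1189/17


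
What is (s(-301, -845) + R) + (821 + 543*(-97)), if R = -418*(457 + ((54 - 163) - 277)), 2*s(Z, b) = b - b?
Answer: -81528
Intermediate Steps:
s(Z, b) = 0 (s(Z, b) = (b - b)/2 = (½)*0 = 0)
R = -29678 (R = -418*(457 + (-109 - 277)) = -418*(457 - 386) = -418*71 = -29678)
(s(-301, -845) + R) + (821 + 543*(-97)) = (0 - 29678) + (821 + 543*(-97)) = -29678 + (821 - 52671) = -29678 - 51850 = -81528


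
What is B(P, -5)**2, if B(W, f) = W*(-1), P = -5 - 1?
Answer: 36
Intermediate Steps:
P = -6
B(W, f) = -W
B(P, -5)**2 = (-1*(-6))**2 = 6**2 = 36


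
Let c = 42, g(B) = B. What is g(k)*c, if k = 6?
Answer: 252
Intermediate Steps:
g(k)*c = 6*42 = 252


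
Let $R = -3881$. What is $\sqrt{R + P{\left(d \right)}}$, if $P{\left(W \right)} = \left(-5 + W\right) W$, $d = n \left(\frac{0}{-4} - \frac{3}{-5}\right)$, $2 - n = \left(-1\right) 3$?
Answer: $13 i \sqrt{23} \approx 62.346 i$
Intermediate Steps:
$n = 5$ ($n = 2 - \left(-1\right) 3 = 2 - -3 = 2 + 3 = 5$)
$d = 3$ ($d = 5 \left(\frac{0}{-4} - \frac{3}{-5}\right) = 5 \left(0 \left(- \frac{1}{4}\right) - - \frac{3}{5}\right) = 5 \left(0 + \frac{3}{5}\right) = 5 \cdot \frac{3}{5} = 3$)
$P{\left(W \right)} = W \left(-5 + W\right)$
$\sqrt{R + P{\left(d \right)}} = \sqrt{-3881 + 3 \left(-5 + 3\right)} = \sqrt{-3881 + 3 \left(-2\right)} = \sqrt{-3881 - 6} = \sqrt{-3887} = 13 i \sqrt{23}$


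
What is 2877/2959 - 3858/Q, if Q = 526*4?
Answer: -2681307/3112868 ≈ -0.86136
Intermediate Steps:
Q = 2104
2877/2959 - 3858/Q = 2877/2959 - 3858/2104 = 2877*(1/2959) - 3858*1/2104 = 2877/2959 - 1929/1052 = -2681307/3112868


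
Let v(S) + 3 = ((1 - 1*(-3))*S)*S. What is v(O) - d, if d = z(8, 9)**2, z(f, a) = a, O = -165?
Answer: 108816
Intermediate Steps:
v(S) = -3 + 4*S**2 (v(S) = -3 + ((1 - 1*(-3))*S)*S = -3 + ((1 + 3)*S)*S = -3 + (4*S)*S = -3 + 4*S**2)
d = 81 (d = 9**2 = 81)
v(O) - d = (-3 + 4*(-165)**2) - 1*81 = (-3 + 4*27225) - 81 = (-3 + 108900) - 81 = 108897 - 81 = 108816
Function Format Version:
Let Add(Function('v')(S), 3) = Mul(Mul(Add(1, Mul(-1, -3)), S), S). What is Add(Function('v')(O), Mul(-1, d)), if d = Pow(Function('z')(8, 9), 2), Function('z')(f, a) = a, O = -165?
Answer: 108816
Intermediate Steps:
Function('v')(S) = Add(-3, Mul(4, Pow(S, 2))) (Function('v')(S) = Add(-3, Mul(Mul(Add(1, Mul(-1, -3)), S), S)) = Add(-3, Mul(Mul(Add(1, 3), S), S)) = Add(-3, Mul(Mul(4, S), S)) = Add(-3, Mul(4, Pow(S, 2))))
d = 81 (d = Pow(9, 2) = 81)
Add(Function('v')(O), Mul(-1, d)) = Add(Add(-3, Mul(4, Pow(-165, 2))), Mul(-1, 81)) = Add(Add(-3, Mul(4, 27225)), -81) = Add(Add(-3, 108900), -81) = Add(108897, -81) = 108816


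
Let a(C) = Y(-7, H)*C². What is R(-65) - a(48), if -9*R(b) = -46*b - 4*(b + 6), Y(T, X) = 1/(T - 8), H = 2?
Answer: -9218/45 ≈ -204.84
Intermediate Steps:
Y(T, X) = 1/(-8 + T)
a(C) = -C²/15 (a(C) = C²/(-8 - 7) = C²/(-15) = -C²/15)
R(b) = 8/3 + 50*b/9 (R(b) = -(-46*b - 4*(b + 6))/9 = -(-46*b - 4*(6 + b))/9 = -(-46*b + (-24 - 4*b))/9 = -(-24 - 50*b)/9 = 8/3 + 50*b/9)
R(-65) - a(48) = (8/3 + (50/9)*(-65)) - (-1)*48²/15 = (8/3 - 3250/9) - (-1)*2304/15 = -3226/9 - 1*(-768/5) = -3226/9 + 768/5 = -9218/45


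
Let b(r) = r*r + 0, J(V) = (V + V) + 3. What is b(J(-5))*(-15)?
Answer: -735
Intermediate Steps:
J(V) = 3 + 2*V (J(V) = 2*V + 3 = 3 + 2*V)
b(r) = r**2 (b(r) = r**2 + 0 = r**2)
b(J(-5))*(-15) = (3 + 2*(-5))**2*(-15) = (3 - 10)**2*(-15) = (-7)**2*(-15) = 49*(-15) = -735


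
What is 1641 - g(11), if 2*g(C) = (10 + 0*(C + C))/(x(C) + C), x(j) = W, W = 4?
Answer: 4922/3 ≈ 1640.7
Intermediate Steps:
x(j) = 4
g(C) = 5/(4 + C) (g(C) = ((10 + 0*(C + C))/(4 + C))/2 = ((10 + 0*(2*C))/(4 + C))/2 = ((10 + 0)/(4 + C))/2 = (10/(4 + C))/2 = 5/(4 + C))
1641 - g(11) = 1641 - 5/(4 + 11) = 1641 - 5/15 = 1641 - 1*⅓ = 1641 - ⅓ = 4922/3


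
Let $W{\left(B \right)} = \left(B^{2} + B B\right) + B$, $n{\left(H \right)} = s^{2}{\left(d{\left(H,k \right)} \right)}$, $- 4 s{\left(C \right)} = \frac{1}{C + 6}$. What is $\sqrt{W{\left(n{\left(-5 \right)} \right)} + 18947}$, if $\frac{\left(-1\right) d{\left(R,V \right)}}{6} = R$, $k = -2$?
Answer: $\frac{5 \sqrt{325874528594}}{20736} \approx 137.65$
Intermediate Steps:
$d{\left(R,V \right)} = - 6 R$
$s{\left(C \right)} = - \frac{1}{4 \left(6 + C\right)}$ ($s{\left(C \right)} = - \frac{1}{4 \left(C + 6\right)} = - \frac{1}{4 \left(6 + C\right)}$)
$n{\left(H \right)} = \frac{1}{\left(24 - 24 H\right)^{2}}$ ($n{\left(H \right)} = \left(- \frac{1}{24 + 4 \left(- 6 H\right)}\right)^{2} = \left(- \frac{1}{24 - 24 H}\right)^{2} = \frac{1}{\left(24 - 24 H\right)^{2}}$)
$W{\left(B \right)} = B + 2 B^{2}$ ($W{\left(B \right)} = \left(B^{2} + B^{2}\right) + B = 2 B^{2} + B = B + 2 B^{2}$)
$\sqrt{W{\left(n{\left(-5 \right)} \right)} + 18947} = \sqrt{\frac{1}{576 \left(1 - -5\right)^{2}} \left(1 + 2 \frac{1}{576 \left(1 - -5\right)^{2}}\right) + 18947} = \sqrt{\frac{1}{576 \left(1 + 5\right)^{2}} \left(1 + 2 \frac{1}{576 \left(1 + 5\right)^{2}}\right) + 18947} = \sqrt{\frac{1}{576 \cdot 36} \left(1 + 2 \frac{1}{576 \cdot 36}\right) + 18947} = \sqrt{\frac{1}{576} \cdot \frac{1}{36} \left(1 + 2 \cdot \frac{1}{576} \cdot \frac{1}{36}\right) + 18947} = \sqrt{\frac{1 + 2 \cdot \frac{1}{20736}}{20736} + 18947} = \sqrt{\frac{1 + \frac{1}{10368}}{20736} + 18947} = \sqrt{\frac{1}{20736} \cdot \frac{10369}{10368} + 18947} = \sqrt{\frac{10369}{214990848} + 18947} = \sqrt{\frac{4073431607425}{214990848}} = \frac{5 \sqrt{325874528594}}{20736}$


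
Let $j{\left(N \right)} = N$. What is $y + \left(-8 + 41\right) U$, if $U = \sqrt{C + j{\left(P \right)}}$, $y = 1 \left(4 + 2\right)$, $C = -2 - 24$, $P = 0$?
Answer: $6 + 33 i \sqrt{26} \approx 6.0 + 168.27 i$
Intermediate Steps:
$C = -26$ ($C = -2 - 24 = -26$)
$y = 6$ ($y = 1 \cdot 6 = 6$)
$U = i \sqrt{26}$ ($U = \sqrt{-26 + 0} = \sqrt{-26} = i \sqrt{26} \approx 5.099 i$)
$y + \left(-8 + 41\right) U = 6 + \left(-8 + 41\right) i \sqrt{26} = 6 + 33 i \sqrt{26}$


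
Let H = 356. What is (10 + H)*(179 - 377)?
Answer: -72468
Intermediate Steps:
(10 + H)*(179 - 377) = (10 + 356)*(179 - 377) = 366*(-198) = -72468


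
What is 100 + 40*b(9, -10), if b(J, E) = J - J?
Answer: 100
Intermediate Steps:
b(J, E) = 0
100 + 40*b(9, -10) = 100 + 40*0 = 100 + 0 = 100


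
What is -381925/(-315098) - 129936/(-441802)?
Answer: 104838901289/69605463298 ≈ 1.5062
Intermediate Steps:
-381925/(-315098) - 129936/(-441802) = -381925*(-1/315098) - 129936*(-1/441802) = 381925/315098 + 64968/220901 = 104838901289/69605463298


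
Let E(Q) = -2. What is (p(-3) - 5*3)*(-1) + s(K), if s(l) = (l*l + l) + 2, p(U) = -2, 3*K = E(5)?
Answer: 169/9 ≈ 18.778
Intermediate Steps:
K = -⅔ (K = (⅓)*(-2) = -⅔ ≈ -0.66667)
s(l) = 2 + l + l² (s(l) = (l² + l) + 2 = (l + l²) + 2 = 2 + l + l²)
(p(-3) - 5*3)*(-1) + s(K) = (-2 - 5*3)*(-1) + (2 - ⅔ + (-⅔)²) = (-2 - 15)*(-1) + (2 - ⅔ + 4/9) = -17*(-1) + 16/9 = 17 + 16/9 = 169/9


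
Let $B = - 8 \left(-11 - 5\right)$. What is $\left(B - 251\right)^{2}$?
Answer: $15129$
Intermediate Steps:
$B = 128$ ($B = \left(-8\right) \left(-16\right) = 128$)
$\left(B - 251\right)^{2} = \left(128 - 251\right)^{2} = \left(-123\right)^{2} = 15129$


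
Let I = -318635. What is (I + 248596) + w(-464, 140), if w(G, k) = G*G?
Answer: 145257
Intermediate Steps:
w(G, k) = G**2
(I + 248596) + w(-464, 140) = (-318635 + 248596) + (-464)**2 = -70039 + 215296 = 145257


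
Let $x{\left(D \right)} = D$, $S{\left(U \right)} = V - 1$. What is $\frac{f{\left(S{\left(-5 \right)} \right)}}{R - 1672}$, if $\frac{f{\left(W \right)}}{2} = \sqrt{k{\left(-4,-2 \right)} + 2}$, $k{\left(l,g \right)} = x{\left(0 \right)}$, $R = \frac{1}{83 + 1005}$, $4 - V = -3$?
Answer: $- \frac{2176 \sqrt{2}}{1819135} \approx -0.0016916$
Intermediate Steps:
$V = 7$ ($V = 4 - -3 = 4 + 3 = 7$)
$S{\left(U \right)} = 6$ ($S{\left(U \right)} = 7 - 1 = 6$)
$R = \frac{1}{1088} \approx 0.00091912$
$k{\left(l,g \right)} = 0$
$f{\left(W \right)} = 2 \sqrt{2}$ ($f{\left(W \right)} = 2 \sqrt{0 + 2} = 2 \sqrt{2}$)
$\frac{f{\left(S{\left(-5 \right)} \right)}}{R - 1672} = \frac{2 \sqrt{2}}{\frac{1}{1088} - 1672} = \frac{2 \sqrt{2}}{- \frac{1819135}{1088}} = - \frac{1088 \cdot 2 \sqrt{2}}{1819135} = - \frac{2176 \sqrt{2}}{1819135}$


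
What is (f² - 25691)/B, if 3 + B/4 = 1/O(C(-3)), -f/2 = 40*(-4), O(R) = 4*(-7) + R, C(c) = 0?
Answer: -536963/85 ≈ -6317.2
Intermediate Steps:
O(R) = -28 + R
f = 320 (f = -80*(-4) = -2*(-160) = 320)
B = -85/7 (B = -12 + 4/(-28 + 0) = -12 + 4/(-28) = -12 + 4*(-1/28) = -12 - ⅐ = -85/7 ≈ -12.143)
(f² - 25691)/B = (320² - 25691)/(-85/7) = (102400 - 25691)*(-7/85) = 76709*(-7/85) = -536963/85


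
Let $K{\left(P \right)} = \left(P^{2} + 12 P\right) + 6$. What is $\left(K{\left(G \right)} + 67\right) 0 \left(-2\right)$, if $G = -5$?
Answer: $0$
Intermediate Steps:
$K{\left(P \right)} = 6 + P^{2} + 12 P$
$\left(K{\left(G \right)} + 67\right) 0 \left(-2\right) = \left(\left(6 + \left(-5\right)^{2} + 12 \left(-5\right)\right) + 67\right) 0 \left(-2\right) = \left(\left(6 + 25 - 60\right) + 67\right) 0 = \left(-29 + 67\right) 0 = 38 \cdot 0 = 0$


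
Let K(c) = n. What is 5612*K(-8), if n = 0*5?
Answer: 0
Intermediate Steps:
n = 0
K(c) = 0
5612*K(-8) = 5612*0 = 0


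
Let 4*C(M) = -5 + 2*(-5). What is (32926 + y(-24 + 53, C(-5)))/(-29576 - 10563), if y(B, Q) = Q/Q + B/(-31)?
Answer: -1020708/1244309 ≈ -0.82030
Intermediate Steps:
C(M) = -15/4 (C(M) = (-5 + 2*(-5))/4 = (-5 - 10)/4 = (¼)*(-15) = -15/4)
y(B, Q) = 1 - B/31 (y(B, Q) = 1 + B*(-1/31) = 1 - B/31)
(32926 + y(-24 + 53, C(-5)))/(-29576 - 10563) = (32926 + (1 - (-24 + 53)/31))/(-29576 - 10563) = (32926 + (1 - 1/31*29))/(-40139) = (32926 + (1 - 29/31))*(-1/40139) = (32926 + 2/31)*(-1/40139) = (1020708/31)*(-1/40139) = -1020708/1244309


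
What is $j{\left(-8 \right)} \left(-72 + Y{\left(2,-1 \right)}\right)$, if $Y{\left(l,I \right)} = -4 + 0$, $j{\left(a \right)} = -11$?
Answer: $836$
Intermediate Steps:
$Y{\left(l,I \right)} = -4$
$j{\left(-8 \right)} \left(-72 + Y{\left(2,-1 \right)}\right) = - 11 \left(-72 - 4\right) = \left(-11\right) \left(-76\right) = 836$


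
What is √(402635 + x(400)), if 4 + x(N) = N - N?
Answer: √402631 ≈ 634.53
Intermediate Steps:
x(N) = -4 (x(N) = -4 + (N - N) = -4 + 0 = -4)
√(402635 + x(400)) = √(402635 - 4) = √402631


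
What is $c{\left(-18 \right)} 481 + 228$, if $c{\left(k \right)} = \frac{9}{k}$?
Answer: $- \frac{25}{2} \approx -12.5$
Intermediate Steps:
$c{\left(-18 \right)} 481 + 228 = \frac{9}{-18} \cdot 481 + 228 = 9 \left(- \frac{1}{18}\right) 481 + 228 = \left(- \frac{1}{2}\right) 481 + 228 = - \frac{481}{2} + 228 = - \frac{25}{2}$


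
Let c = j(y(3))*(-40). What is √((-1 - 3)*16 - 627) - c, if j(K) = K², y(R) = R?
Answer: 360 + I*√691 ≈ 360.0 + 26.287*I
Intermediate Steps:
c = -360 (c = 3²*(-40) = 9*(-40) = -360)
√((-1 - 3)*16 - 627) - c = √((-1 - 3)*16 - 627) - 1*(-360) = √(-4*16 - 627) + 360 = √(-64 - 627) + 360 = √(-691) + 360 = I*√691 + 360 = 360 + I*√691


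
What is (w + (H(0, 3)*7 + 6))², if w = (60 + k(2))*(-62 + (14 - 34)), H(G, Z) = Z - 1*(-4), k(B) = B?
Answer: 25290841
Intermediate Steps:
H(G, Z) = 4 + Z (H(G, Z) = Z + 4 = 4 + Z)
w = -5084 (w = (60 + 2)*(-62 + (14 - 34)) = 62*(-62 - 20) = 62*(-82) = -5084)
(w + (H(0, 3)*7 + 6))² = (-5084 + ((4 + 3)*7 + 6))² = (-5084 + (7*7 + 6))² = (-5084 + (49 + 6))² = (-5084 + 55)² = (-5029)² = 25290841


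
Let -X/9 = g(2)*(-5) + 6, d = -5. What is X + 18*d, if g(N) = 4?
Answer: 36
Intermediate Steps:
X = 126 (X = -9*(4*(-5) + 6) = -9*(-20 + 6) = -9*(-14) = 126)
X + 18*d = 126 + 18*(-5) = 126 - 90 = 36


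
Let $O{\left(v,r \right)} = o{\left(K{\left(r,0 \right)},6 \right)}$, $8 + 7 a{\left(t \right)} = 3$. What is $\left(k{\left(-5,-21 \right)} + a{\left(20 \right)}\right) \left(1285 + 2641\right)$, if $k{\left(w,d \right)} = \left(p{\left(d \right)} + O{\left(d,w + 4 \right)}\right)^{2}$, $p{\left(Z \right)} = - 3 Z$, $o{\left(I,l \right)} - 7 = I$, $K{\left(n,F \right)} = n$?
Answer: $\frac{130822172}{7} \approx 1.8689 \cdot 10^{7}$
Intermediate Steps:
$a{\left(t \right)} = - \frac{5}{7}$ ($a{\left(t \right)} = - \frac{8}{7} + \frac{1}{7} \cdot 3 = - \frac{8}{7} + \frac{3}{7} = - \frac{5}{7}$)
$o{\left(I,l \right)} = 7 + I$
$O{\left(v,r \right)} = 7 + r$
$k{\left(w,d \right)} = \left(11 + w - 3 d\right)^{2}$ ($k{\left(w,d \right)} = \left(- 3 d + \left(7 + \left(w + 4\right)\right)\right)^{2} = \left(- 3 d + \left(7 + \left(4 + w\right)\right)\right)^{2} = \left(- 3 d + \left(11 + w\right)\right)^{2} = \left(11 + w - 3 d\right)^{2}$)
$\left(k{\left(-5,-21 \right)} + a{\left(20 \right)}\right) \left(1285 + 2641\right) = \left(\left(11 - 5 - -63\right)^{2} - \frac{5}{7}\right) \left(1285 + 2641\right) = \left(\left(11 - 5 + 63\right)^{2} - \frac{5}{7}\right) 3926 = \left(69^{2} - \frac{5}{7}\right) 3926 = \left(4761 - \frac{5}{7}\right) 3926 = \frac{33322}{7} \cdot 3926 = \frac{130822172}{7}$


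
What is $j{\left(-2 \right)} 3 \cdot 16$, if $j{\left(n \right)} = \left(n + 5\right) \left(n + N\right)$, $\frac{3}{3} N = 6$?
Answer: $576$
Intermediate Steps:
$N = 6$
$j{\left(n \right)} = \left(5 + n\right) \left(6 + n\right)$ ($j{\left(n \right)} = \left(n + 5\right) \left(n + 6\right) = \left(5 + n\right) \left(6 + n\right)$)
$j{\left(-2 \right)} 3 \cdot 16 = \left(30 + \left(-2\right)^{2} + 11 \left(-2\right)\right) 3 \cdot 16 = \left(30 + 4 - 22\right) 3 \cdot 16 = 12 \cdot 3 \cdot 16 = 36 \cdot 16 = 576$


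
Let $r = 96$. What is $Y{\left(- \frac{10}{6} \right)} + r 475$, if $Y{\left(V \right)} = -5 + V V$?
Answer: $\frac{410380}{9} \approx 45598.0$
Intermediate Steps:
$Y{\left(V \right)} = -5 + V^{2}$
$Y{\left(- \frac{10}{6} \right)} + r 475 = \left(-5 + \left(- \frac{10}{6}\right)^{2}\right) + 96 \cdot 475 = \left(-5 + \left(\left(-10\right) \frac{1}{6}\right)^{2}\right) + 45600 = \left(-5 + \left(- \frac{5}{3}\right)^{2}\right) + 45600 = \left(-5 + \frac{25}{9}\right) + 45600 = - \frac{20}{9} + 45600 = \frac{410380}{9}$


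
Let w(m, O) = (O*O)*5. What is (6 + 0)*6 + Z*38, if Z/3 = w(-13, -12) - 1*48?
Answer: 76644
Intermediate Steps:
w(m, O) = 5*O² (w(m, O) = O²*5 = 5*O²)
Z = 2016 (Z = 3*(5*(-12)² - 1*48) = 3*(5*144 - 48) = 3*(720 - 48) = 3*672 = 2016)
(6 + 0)*6 + Z*38 = (6 + 0)*6 + 2016*38 = 6*6 + 76608 = 36 + 76608 = 76644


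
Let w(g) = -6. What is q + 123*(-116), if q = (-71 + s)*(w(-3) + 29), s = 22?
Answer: -15395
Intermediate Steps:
q = -1127 (q = (-71 + 22)*(-6 + 29) = -49*23 = -1127)
q + 123*(-116) = -1127 + 123*(-116) = -1127 - 14268 = -15395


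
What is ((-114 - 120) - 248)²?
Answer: 232324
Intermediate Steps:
((-114 - 120) - 248)² = (-234 - 248)² = (-482)² = 232324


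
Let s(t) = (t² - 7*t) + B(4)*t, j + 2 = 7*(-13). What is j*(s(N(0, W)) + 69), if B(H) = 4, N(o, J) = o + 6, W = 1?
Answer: -8091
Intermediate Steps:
N(o, J) = 6 + o
j = -93 (j = -2 + 7*(-13) = -2 - 91 = -93)
s(t) = t² - 3*t (s(t) = (t² - 7*t) + 4*t = t² - 3*t)
j*(s(N(0, W)) + 69) = -93*((6 + 0)*(-3 + (6 + 0)) + 69) = -93*(6*(-3 + 6) + 69) = -93*(6*3 + 69) = -93*(18 + 69) = -93*87 = -8091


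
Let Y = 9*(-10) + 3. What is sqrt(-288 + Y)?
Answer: 5*I*sqrt(15) ≈ 19.365*I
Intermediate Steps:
Y = -87 (Y = -90 + 3 = -87)
sqrt(-288 + Y) = sqrt(-288 - 87) = sqrt(-375) = 5*I*sqrt(15)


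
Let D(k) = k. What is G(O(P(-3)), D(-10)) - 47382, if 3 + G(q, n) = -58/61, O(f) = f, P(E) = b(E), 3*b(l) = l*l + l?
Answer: -2890543/61 ≈ -47386.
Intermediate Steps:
b(l) = l/3 + l²/3 (b(l) = (l*l + l)/3 = (l² + l)/3 = (l + l²)/3 = l/3 + l²/3)
P(E) = E*(1 + E)/3
G(q, n) = -241/61 (G(q, n) = -3 - 58/61 = -241/61)
G(O(P(-3)), D(-10)) - 47382 = -241/61 - 47382 = -2890543/61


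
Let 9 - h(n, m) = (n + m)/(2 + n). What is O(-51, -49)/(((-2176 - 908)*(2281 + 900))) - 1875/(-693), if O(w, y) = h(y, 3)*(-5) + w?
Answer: 16009762869/5917188046 ≈ 2.7056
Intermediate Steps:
h(n, m) = 9 - (m + n)/(2 + n) (h(n, m) = 9 - (n + m)/(2 + n) = 9 - (m + n)/(2 + n))
O(w, y) = w - 5*(15 + 8*y)/(2 + y) (O(w, y) = ((18 - 1*3 + 8*y)/(2 + y))*(-5) + w = ((18 - 3 + 8*y)/(2 + y))*(-5) + w = ((15 + 8*y)/(2 + y))*(-5) + w = -5*(15 + 8*y)/(2 + y) + w = w - 5*(15 + 8*y)/(2 + y))
O(-51, -49)/(((-2176 - 908)*(2281 + 900))) - 1875/(-693) = ((-75 - 40*(-49) - 51*(2 - 49))/(2 - 49))/(((-2176 - 908)*(2281 + 900))) - 1875/(-693) = ((-75 + 1960 - 51*(-47))/(-47))/((-3084*3181)) - 1875*(-1/693) = -(-75 + 1960 + 2397)/47/(-9810204) + 625/231 = -1/47*4282*(-1/9810204) + 625/231 = -4282/47*(-1/9810204) + 625/231 = 2141/230539794 + 625/231 = 16009762869/5917188046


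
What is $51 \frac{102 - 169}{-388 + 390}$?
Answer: $- \frac{3417}{2} \approx -1708.5$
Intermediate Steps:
$51 \frac{102 - 169}{-388 + 390} = 51 \left(- \frac{67}{2}\right) = - \frac{3417}{2}$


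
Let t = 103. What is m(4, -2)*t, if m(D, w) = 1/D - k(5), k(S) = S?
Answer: -1957/4 ≈ -489.25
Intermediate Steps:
m(D, w) = -5 + 1/D (m(D, w) = 1/D - 1*5 = 1/D - 5 = -5 + 1/D)
m(4, -2)*t = (-5 + 1/4)*103 = (-5 + ¼)*103 = -19/4*103 = -1957/4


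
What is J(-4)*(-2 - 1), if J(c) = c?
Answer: 12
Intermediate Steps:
J(-4)*(-2 - 1) = -4*(-2 - 1) = -4*(-3) = 12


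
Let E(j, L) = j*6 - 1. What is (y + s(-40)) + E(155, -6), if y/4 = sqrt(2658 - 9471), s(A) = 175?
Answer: 1104 + 12*I*sqrt(757) ≈ 1104.0 + 330.16*I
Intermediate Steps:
y = 12*I*sqrt(757) (y = 4*sqrt(2658 - 9471) = 4*sqrt(-6813) = 4*(3*I*sqrt(757)) = 12*I*sqrt(757) ≈ 330.16*I)
E(j, L) = -1 + 6*j (E(j, L) = 6*j - 1 = -1 + 6*j)
(y + s(-40)) + E(155, -6) = (12*I*sqrt(757) + 175) + (-1 + 6*155) = (175 + 12*I*sqrt(757)) + (-1 + 930) = (175 + 12*I*sqrt(757)) + 929 = 1104 + 12*I*sqrt(757)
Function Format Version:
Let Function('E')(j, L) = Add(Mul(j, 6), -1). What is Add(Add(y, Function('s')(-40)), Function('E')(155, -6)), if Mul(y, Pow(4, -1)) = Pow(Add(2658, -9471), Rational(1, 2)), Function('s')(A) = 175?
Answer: Add(1104, Mul(12, I, Pow(757, Rational(1, 2)))) ≈ Add(1104.0, Mul(330.16, I))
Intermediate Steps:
y = Mul(12, I, Pow(757, Rational(1, 2))) (y = Mul(4, Pow(Add(2658, -9471), Rational(1, 2))) = Mul(4, Pow(-6813, Rational(1, 2))) = Mul(4, Mul(3, I, Pow(757, Rational(1, 2)))) = Mul(12, I, Pow(757, Rational(1, 2))) ≈ Mul(330.16, I))
Function('E')(j, L) = Add(-1, Mul(6, j)) (Function('E')(j, L) = Add(Mul(6, j), -1) = Add(-1, Mul(6, j)))
Add(Add(y, Function('s')(-40)), Function('E')(155, -6)) = Add(Add(Mul(12, I, Pow(757, Rational(1, 2))), 175), Add(-1, Mul(6, 155))) = Add(Add(175, Mul(12, I, Pow(757, Rational(1, 2)))), Add(-1, 930)) = Add(Add(175, Mul(12, I, Pow(757, Rational(1, 2)))), 929) = Add(1104, Mul(12, I, Pow(757, Rational(1, 2))))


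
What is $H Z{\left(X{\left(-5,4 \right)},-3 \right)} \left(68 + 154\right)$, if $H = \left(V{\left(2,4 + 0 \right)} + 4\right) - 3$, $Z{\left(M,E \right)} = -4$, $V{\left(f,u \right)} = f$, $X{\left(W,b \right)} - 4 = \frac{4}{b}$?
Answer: $-2664$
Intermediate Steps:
$X{\left(W,b \right)} = 4 + \frac{4}{b}$
$H = 3$ ($H = \left(2 + 4\right) - 3 = 6 - 3 = 3$)
$H Z{\left(X{\left(-5,4 \right)},-3 \right)} \left(68 + 154\right) = 3 \left(-4\right) \left(68 + 154\right) = \left(-12\right) 222 = -2664$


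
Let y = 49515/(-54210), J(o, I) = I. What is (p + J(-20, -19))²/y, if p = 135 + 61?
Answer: -113223006/3301 ≈ -34300.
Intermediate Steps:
y = -3301/3614 (y = 49515*(-1/54210) = -3301/3614 ≈ -0.91339)
p = 196
(p + J(-20, -19))²/y = (196 - 19)²/(-3301/3614) = 177²*(-3614/3301) = 31329*(-3614/3301) = -113223006/3301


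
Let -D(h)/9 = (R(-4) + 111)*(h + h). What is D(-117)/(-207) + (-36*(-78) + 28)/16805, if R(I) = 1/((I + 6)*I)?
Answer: -1743745183/1546060 ≈ -1127.9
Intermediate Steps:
R(I) = 1/(I*(6 + I)) (R(I) = 1/((6 + I)*I) = 1/(I*(6 + I)))
D(h) = -7983*h/4 (D(h) = -9*(1/((-4)*(6 - 4)) + 111)*(h + h) = -9*(-¼/2 + 111)*2*h = -9*(-¼*½ + 111)*2*h = -9*(-⅛ + 111)*2*h = -7983*2*h/8 = -7983*h/4)
D(-117)/(-207) + (-36*(-78) + 28)/16805 = -7983/4*(-117)/(-207) + (-36*(-78) + 28)/16805 = (934011/4)*(-1/207) + (2808 + 28)*(1/16805) = -103779/92 + 2836*(1/16805) = -103779/92 + 2836/16805 = -1743745183/1546060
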